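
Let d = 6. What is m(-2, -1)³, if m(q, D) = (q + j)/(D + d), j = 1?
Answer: -1/125 ≈ -0.0080000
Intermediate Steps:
m(q, D) = (1 + q)/(6 + D) (m(q, D) = (q + 1)/(D + 6) = (1 + q)/(6 + D))
m(-2, -1)³ = ((1 - 2)/(6 - 1))³ = (-1/5)³ = ((⅕)*(-1))³ = (-⅕)³ = -1/125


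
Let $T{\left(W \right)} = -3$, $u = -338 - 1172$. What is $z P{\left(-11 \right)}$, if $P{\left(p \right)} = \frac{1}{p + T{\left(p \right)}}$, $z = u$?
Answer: $\frac{755}{7} \approx 107.86$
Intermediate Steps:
$u = -1510$ ($u = -338 - 1172 = -1510$)
$z = -1510$
$P{\left(p \right)} = \frac{1}{-3 + p}$ ($P{\left(p \right)} = \frac{1}{p - 3} = \frac{1}{-3 + p}$)
$z P{\left(-11 \right)} = - \frac{1510}{-3 - 11} = - \frac{1510}{-14} = \left(-1510\right) \left(- \frac{1}{14}\right) = \frac{755}{7}$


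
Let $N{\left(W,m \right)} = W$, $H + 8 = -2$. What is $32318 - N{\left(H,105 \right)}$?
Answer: $32328$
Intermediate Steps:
$H = -10$ ($H = -8 - 2 = -10$)
$32318 - N{\left(H,105 \right)} = 32318 - -10 = 32318 + 10 = 32328$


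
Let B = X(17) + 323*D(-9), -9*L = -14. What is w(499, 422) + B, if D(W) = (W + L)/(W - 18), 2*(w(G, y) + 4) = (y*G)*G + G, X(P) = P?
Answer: 25534227403/486 ≈ 5.2540e+7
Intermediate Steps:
L = 14/9 (L = -⅑*(-14) = 14/9 ≈ 1.5556)
w(G, y) = -4 + G/2 + y*G²/2 (w(G, y) = -4 + ((y*G)*G + G)/2 = -4 + ((G*y)*G + G)/2 = -4 + (y*G² + G)/2 = -4 + (G + y*G²)/2 = -4 + (G/2 + y*G²/2) = -4 + G/2 + y*G²/2)
D(W) = (14/9 + W)/(-18 + W) (D(W) = (W + 14/9)/(W - 18) = (14/9 + W)/(-18 + W))
B = 25772/243 (B = 17 + 323*((14/9 - 9)/(-18 - 9)) = 17 + 323*(-67/9/(-27)) = 17 + 323*(-1/27*(-67/9)) = 17 + 323*(67/243) = 17 + 21641/243 = 25772/243 ≈ 106.06)
w(499, 422) + B = (-4 + (½)*499 + (½)*422*499²) + 25772/243 = (-4 + 499/2 + (½)*422*249001) + 25772/243 = (-4 + 499/2 + 52539211) + 25772/243 = 105078913/2 + 25772/243 = 25534227403/486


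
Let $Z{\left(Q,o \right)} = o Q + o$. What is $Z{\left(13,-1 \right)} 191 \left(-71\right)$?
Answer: $189854$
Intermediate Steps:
$Z{\left(Q,o \right)} = o + Q o$ ($Z{\left(Q,o \right)} = Q o + o = o + Q o$)
$Z{\left(13,-1 \right)} 191 \left(-71\right) = - (1 + 13) 191 \left(-71\right) = \left(-1\right) 14 \cdot 191 \left(-71\right) = \left(-14\right) 191 \left(-71\right) = \left(-2674\right) \left(-71\right) = 189854$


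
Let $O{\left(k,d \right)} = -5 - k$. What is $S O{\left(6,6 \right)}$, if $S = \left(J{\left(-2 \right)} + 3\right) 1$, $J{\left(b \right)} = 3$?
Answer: $-66$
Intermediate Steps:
$S = 6$ ($S = \left(3 + 3\right) 1 = 6 \cdot 1 = 6$)
$S O{\left(6,6 \right)} = 6 \left(-5 - 6\right) = 6 \left(-11\right) = -66$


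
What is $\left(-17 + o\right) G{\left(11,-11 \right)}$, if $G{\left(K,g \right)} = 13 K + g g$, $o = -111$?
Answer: $-33792$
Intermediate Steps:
$G{\left(K,g \right)} = g^{2} + 13 K$ ($G{\left(K,g \right)} = 13 K + g^{2} = g^{2} + 13 K$)
$\left(-17 + o\right) G{\left(11,-11 \right)} = \left(-17 - 111\right) \left(\left(-11\right)^{2} + 13 \cdot 11\right) = - 128 \left(121 + 143\right) = \left(-128\right) 264 = -33792$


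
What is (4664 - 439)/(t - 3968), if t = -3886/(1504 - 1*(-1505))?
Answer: -12713025/11943598 ≈ -1.0644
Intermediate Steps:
t = -3886/3009 (t = -3886/(1504 + 1505) = -3886/3009 ≈ -1.2915)
(4664 - 439)/(t - 3968) = (4664 - 439)/(-3886/3009 - 3968) = 4225/(-11943598/3009) = 4225*(-3009/11943598) = -12713025/11943598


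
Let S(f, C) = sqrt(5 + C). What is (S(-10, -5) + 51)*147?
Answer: 7497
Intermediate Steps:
(S(-10, -5) + 51)*147 = (sqrt(5 - 5) + 51)*147 = (sqrt(0) + 51)*147 = (0 + 51)*147 = 51*147 = 7497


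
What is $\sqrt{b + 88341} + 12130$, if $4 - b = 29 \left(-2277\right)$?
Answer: $12130 + \sqrt{154378} \approx 12523.0$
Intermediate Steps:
$b = 66037$ ($b = 4 - 29 \left(-2277\right) = 4 - -66033 = 4 + 66033 = 66037$)
$\sqrt{b + 88341} + 12130 = \sqrt{66037 + 88341} + 12130 = \sqrt{154378} + 12130 = 12130 + \sqrt{154378}$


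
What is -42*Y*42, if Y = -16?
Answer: 28224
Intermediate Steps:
-42*Y*42 = -42*(-16)*42 = 672*42 = 28224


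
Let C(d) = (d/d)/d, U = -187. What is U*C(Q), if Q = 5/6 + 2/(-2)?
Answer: 1122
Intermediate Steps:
Q = -⅙ (Q = 5*(⅙) + 2*(-½) = ⅚ - 1 = -⅙ ≈ -0.16667)
C(d) = 1/d
U*C(Q) = -187/(-⅙) = -187*(-6) = 1122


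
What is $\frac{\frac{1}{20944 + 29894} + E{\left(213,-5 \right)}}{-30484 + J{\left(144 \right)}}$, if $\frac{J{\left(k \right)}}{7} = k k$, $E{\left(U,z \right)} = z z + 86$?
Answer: $\frac{5643019}{5829491784} \approx 0.00096801$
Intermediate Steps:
$E{\left(U,z \right)} = 86 + z^{2}$ ($E{\left(U,z \right)} = z^{2} + 86 = 86 + z^{2}$)
$J{\left(k \right)} = 7 k^{2}$ ($J{\left(k \right)} = 7 k k = 7 k^{2}$)
$\frac{\frac{1}{20944 + 29894} + E{\left(213,-5 \right)}}{-30484 + J{\left(144 \right)}} = \frac{\frac{1}{20944 + 29894} + \left(86 + \left(-5\right)^{2}\right)}{-30484 + 7 \cdot 144^{2}} = \frac{\frac{1}{50838} + \left(86 + 25\right)}{-30484 + 7 \cdot 20736} = \frac{\frac{1}{50838} + 111}{-30484 + 145152} = \frac{5643019}{50838 \cdot 114668} = \frac{5643019}{50838} \cdot \frac{1}{114668} = \frac{5643019}{5829491784}$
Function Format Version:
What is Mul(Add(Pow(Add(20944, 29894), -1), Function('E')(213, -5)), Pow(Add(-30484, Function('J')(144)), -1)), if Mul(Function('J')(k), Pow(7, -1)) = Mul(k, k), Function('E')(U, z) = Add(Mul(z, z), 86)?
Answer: Rational(5643019, 5829491784) ≈ 0.00096801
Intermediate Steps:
Function('E')(U, z) = Add(86, Pow(z, 2)) (Function('E')(U, z) = Add(Pow(z, 2), 86) = Add(86, Pow(z, 2)))
Function('J')(k) = Mul(7, Pow(k, 2)) (Function('J')(k) = Mul(7, Mul(k, k)) = Mul(7, Pow(k, 2)))
Mul(Add(Pow(Add(20944, 29894), -1), Function('E')(213, -5)), Pow(Add(-30484, Function('J')(144)), -1)) = Mul(Add(Pow(Add(20944, 29894), -1), Add(86, Pow(-5, 2))), Pow(Add(-30484, Mul(7, Pow(144, 2))), -1)) = Mul(Add(Pow(50838, -1), Add(86, 25)), Pow(Add(-30484, Mul(7, 20736)), -1)) = Mul(Add(Rational(1, 50838), 111), Pow(Add(-30484, 145152), -1)) = Mul(Rational(5643019, 50838), Pow(114668, -1)) = Mul(Rational(5643019, 50838), Rational(1, 114668)) = Rational(5643019, 5829491784)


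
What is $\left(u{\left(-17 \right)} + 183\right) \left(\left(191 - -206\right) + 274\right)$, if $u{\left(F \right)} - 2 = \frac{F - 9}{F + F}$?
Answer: $\frac{2119018}{17} \approx 1.2465 \cdot 10^{5}$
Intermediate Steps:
$u{\left(F \right)} = 2 + \frac{-9 + F}{2 F}$ ($u{\left(F \right)} = 2 + \frac{F - 9}{F + F} = 2 + \frac{-9 + F}{2 F}$)
$\left(u{\left(-17 \right)} + 183\right) \left(\left(191 - -206\right) + 274\right) = \left(\frac{-9 + 5 \left(-17\right)}{2 \left(-17\right)} + 183\right) \left(\left(191 - -206\right) + 274\right) = \left(\frac{1}{2} \left(- \frac{1}{17}\right) \left(-9 - 85\right) + 183\right) \left(\left(191 + 206\right) + 274\right) = \left(\frac{1}{2} \left(- \frac{1}{17}\right) \left(-94\right) + 183\right) \left(397 + 274\right) = \left(\frac{47}{17} + 183\right) 671 = \frac{3158}{17} \cdot 671 = \frac{2119018}{17}$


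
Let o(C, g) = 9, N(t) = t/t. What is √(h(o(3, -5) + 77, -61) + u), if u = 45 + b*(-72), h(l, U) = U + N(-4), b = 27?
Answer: I*√1959 ≈ 44.261*I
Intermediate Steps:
N(t) = 1
h(l, U) = 1 + U (h(l, U) = U + 1 = 1 + U)
u = -1899 (u = 45 + 27*(-72) = 45 - 1944 = -1899)
√(h(o(3, -5) + 77, -61) + u) = √((1 - 61) - 1899) = √(-60 - 1899) = √(-1959) = I*√1959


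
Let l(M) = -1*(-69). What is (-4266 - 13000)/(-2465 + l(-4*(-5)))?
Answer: 8633/1198 ≈ 7.2062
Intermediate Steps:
l(M) = 69
(-4266 - 13000)/(-2465 + l(-4*(-5))) = (-4266 - 13000)/(-2465 + 69) = -17266/(-2396) = -17266*(-1/2396) = 8633/1198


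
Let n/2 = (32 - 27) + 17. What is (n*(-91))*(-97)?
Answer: 388388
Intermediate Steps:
n = 44 (n = 2*((32 - 27) + 17) = 2*(5 + 17) = 2*22 = 44)
(n*(-91))*(-97) = (44*(-91))*(-97) = -4004*(-97) = 388388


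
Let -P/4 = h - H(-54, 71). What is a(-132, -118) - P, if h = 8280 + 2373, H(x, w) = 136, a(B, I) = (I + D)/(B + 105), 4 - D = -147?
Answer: 378601/9 ≈ 42067.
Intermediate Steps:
D = 151 (D = 4 - 1*(-147) = 4 + 147 = 151)
a(B, I) = (151 + I)/(105 + B) (a(B, I) = (I + 151)/(B + 105) = (151 + I)/(105 + B))
h = 10653
P = -42068 (P = -4*(10653 - 1*136) = -4*(10653 - 136) = -4*10517 = -42068)
a(-132, -118) - P = (151 - 118)/(105 - 132) - 1*(-42068) = 33/(-27) + 42068 = -1/27*33 + 42068 = -11/9 + 42068 = 378601/9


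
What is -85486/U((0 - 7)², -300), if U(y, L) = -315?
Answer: 85486/315 ≈ 271.38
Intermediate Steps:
-85486/U((0 - 7)², -300) = -85486/(-315) = -85486*(-1/315) = 85486/315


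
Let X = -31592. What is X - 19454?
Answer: -51046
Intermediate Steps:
X - 19454 = -31592 - 19454 = -51046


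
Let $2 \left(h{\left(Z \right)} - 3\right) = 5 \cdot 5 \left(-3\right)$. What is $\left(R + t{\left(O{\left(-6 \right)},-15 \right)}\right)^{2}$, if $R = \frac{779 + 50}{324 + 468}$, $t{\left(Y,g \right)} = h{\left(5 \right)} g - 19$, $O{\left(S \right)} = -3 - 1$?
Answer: $\frac{156531800881}{627264} \approx 2.4955 \cdot 10^{5}$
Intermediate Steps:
$h{\left(Z \right)} = - \frac{69}{2}$ ($h{\left(Z \right)} = 3 + \frac{5 \cdot 5 \left(-3\right)}{2} = 3 + \frac{25 \left(-3\right)}{2} = 3 + \frac{1}{2} \left(-75\right) = 3 - \frac{75}{2} = - \frac{69}{2}$)
$O{\left(S \right)} = -4$ ($O{\left(S \right)} = -3 - 1 = -4$)
$t{\left(Y,g \right)} = -19 - \frac{69 g}{2}$ ($t{\left(Y,g \right)} = - \frac{69 g}{2} - 19 = -19 - \frac{69 g}{2}$)
$R = \frac{829}{792} \approx 1.0467$
$\left(R + t{\left(O{\left(-6 \right)},-15 \right)}\right)^{2} = \left(\frac{829}{792} - - \frac{997}{2}\right)^{2} = \left(\frac{829}{792} + \left(-19 + \frac{1035}{2}\right)\right)^{2} = \left(\frac{829}{792} + \frac{997}{2}\right)^{2} = \left(\frac{395641}{792}\right)^{2} = \frac{156531800881}{627264}$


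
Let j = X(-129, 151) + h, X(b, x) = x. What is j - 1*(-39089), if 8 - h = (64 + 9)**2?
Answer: 33919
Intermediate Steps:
h = -5321 (h = 8 - (64 + 9)**2 = 8 - 1*73**2 = 8 - 1*5329 = 8 - 5329 = -5321)
j = -5170 (j = 151 - 5321 = -5170)
j - 1*(-39089) = -5170 - 1*(-39089) = -5170 + 39089 = 33919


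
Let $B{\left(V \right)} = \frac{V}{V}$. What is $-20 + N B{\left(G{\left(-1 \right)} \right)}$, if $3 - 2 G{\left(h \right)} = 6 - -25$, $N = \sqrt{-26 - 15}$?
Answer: $-20 + i \sqrt{41} \approx -20.0 + 6.4031 i$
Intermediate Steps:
$N = i \sqrt{41}$ ($N = \sqrt{-41} = i \sqrt{41} \approx 6.4031 i$)
$G{\left(h \right)} = -14$ ($G{\left(h \right)} = \frac{3}{2} - \frac{6 - -25}{2} = \frac{3}{2} - \frac{6 + 25}{2} = \frac{3}{2} - \frac{31}{2} = -14$)
$B{\left(V \right)} = 1$
$-20 + N B{\left(G{\left(-1 \right)} \right)} = -20 + i \sqrt{41} \cdot 1 = -20 + i \sqrt{41}$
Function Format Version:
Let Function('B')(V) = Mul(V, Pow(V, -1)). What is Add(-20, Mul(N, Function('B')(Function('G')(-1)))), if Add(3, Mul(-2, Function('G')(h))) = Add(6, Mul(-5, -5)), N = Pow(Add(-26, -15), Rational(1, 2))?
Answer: Add(-20, Mul(I, Pow(41, Rational(1, 2)))) ≈ Add(-20.000, Mul(6.4031, I))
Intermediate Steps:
N = Mul(I, Pow(41, Rational(1, 2))) (N = Pow(-41, Rational(1, 2)) = Mul(I, Pow(41, Rational(1, 2))) ≈ Mul(6.4031, I))
Function('G')(h) = -14 (Function('G')(h) = Add(Rational(3, 2), Mul(Rational(-1, 2), Add(6, Mul(-5, -5)))) = Add(Rational(3, 2), Mul(Rational(-1, 2), Add(6, 25))) = Add(Rational(3, 2), Mul(Rational(-1, 2), 31)) = Add(Rational(3, 2), Rational(-31, 2)) = -14)
Function('B')(V) = 1
Add(-20, Mul(N, Function('B')(Function('G')(-1)))) = Add(-20, Mul(Mul(I, Pow(41, Rational(1, 2))), 1)) = Add(-20, Mul(I, Pow(41, Rational(1, 2))))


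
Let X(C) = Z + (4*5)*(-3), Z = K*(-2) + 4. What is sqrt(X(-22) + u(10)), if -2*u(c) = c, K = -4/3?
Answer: 5*I*sqrt(21)/3 ≈ 7.6376*I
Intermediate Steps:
K = -4/3 (K = -4*1/3 = -4/3 ≈ -1.3333)
u(c) = -c/2
Z = 20/3 (Z = -4/3*(-2) + 4 = 8/3 + 4 = 20/3 ≈ 6.6667)
X(C) = -160/3 (X(C) = 20/3 + (4*5)*(-3) = 20/3 + 20*(-3) = 20/3 - 60 = -160/3)
sqrt(X(-22) + u(10)) = sqrt(-160/3 - 1/2*10) = sqrt(-160/3 - 5) = sqrt(-175/3) = 5*I*sqrt(21)/3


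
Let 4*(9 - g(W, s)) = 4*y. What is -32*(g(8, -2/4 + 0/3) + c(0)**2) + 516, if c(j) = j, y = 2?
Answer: 292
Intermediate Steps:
g(W, s) = 7 (g(W, s) = 9 - 2 = 7)
-32*(g(8, -2/4 + 0/3) + c(0)**2) + 516 = -32*(7 + 0**2) + 516 = -32*(7 + 0) + 516 = -32*7 + 516 = -224 + 516 = 292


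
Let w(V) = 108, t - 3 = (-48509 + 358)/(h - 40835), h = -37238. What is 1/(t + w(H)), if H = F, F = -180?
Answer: 78073/8714254 ≈ 0.0089592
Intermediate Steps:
H = -180
t = 282370/78073 (t = 3 + (-48509 + 358)/(-37238 - 40835) = 3 - 48151/(-78073) = 3 - 48151*(-1/78073) = 3 + 48151/78073 = 282370/78073 ≈ 3.6167)
1/(t + w(H)) = 1/(282370/78073 + 108) = 1/(8714254/78073) = 78073/8714254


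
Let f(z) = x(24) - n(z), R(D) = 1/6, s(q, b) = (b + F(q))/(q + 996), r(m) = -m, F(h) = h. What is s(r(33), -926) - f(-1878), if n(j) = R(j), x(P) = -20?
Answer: 36923/1926 ≈ 19.171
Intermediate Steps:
s(q, b) = (b + q)/(996 + q) (s(q, b) = (b + q)/(q + 996) = (b + q)/(996 + q))
R(D) = ⅙
n(j) = ⅙
f(z) = -121/6 (f(z) = -20 - 1*⅙ = -20 - ⅙ = -121/6)
s(r(33), -926) - f(-1878) = (-926 - 1*33)/(996 - 1*33) - 1*(-121/6) = (-926 - 33)/(996 - 33) + 121/6 = -959/963 + 121/6 = 36923/1926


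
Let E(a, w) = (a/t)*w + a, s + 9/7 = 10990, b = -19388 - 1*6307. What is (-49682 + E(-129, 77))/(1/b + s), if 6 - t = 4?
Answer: -19705110075/3952970176 ≈ -4.9849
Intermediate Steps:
t = 2 (t = 6 - 1*4 = 6 - 4 = 2)
b = -25695 (b = -19388 - 6307 = -25695)
s = 76921/7 (s = -9/7 + 10990 = 76921/7 ≈ 10989.)
E(a, w) = a + a*w/2 (E(a, w) = (a/2)*w + a = a*w/2 + a = a + a*w/2)
(-49682 + E(-129, 77))/(1/b + s) = (-49682 + (½)*(-129)*(2 + 77))/(1/(-25695) + 76921/7) = (-49682 + (½)*(-129)*79)/(-1/25695 + 76921/7) = (-49682 - 10191/2)/(1976485088/179865) = -109555/2*179865/1976485088 = -19705110075/3952970176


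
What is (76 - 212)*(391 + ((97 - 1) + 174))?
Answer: -89896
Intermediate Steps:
(76 - 212)*(391 + ((97 - 1) + 174)) = -136*(391 + (96 + 174)) = -136*(391 + 270) = -136*661 = -89896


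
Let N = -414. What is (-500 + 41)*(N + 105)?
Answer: 141831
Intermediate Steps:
(-500 + 41)*(N + 105) = (-500 + 41)*(-414 + 105) = -459*(-309) = 141831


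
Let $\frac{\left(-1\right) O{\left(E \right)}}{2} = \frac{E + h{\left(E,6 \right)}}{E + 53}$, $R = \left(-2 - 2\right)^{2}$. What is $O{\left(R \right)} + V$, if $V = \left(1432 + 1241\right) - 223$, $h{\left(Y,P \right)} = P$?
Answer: $\frac{169006}{69} \approx 2449.4$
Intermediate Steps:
$R = 16$ ($R = \left(-4\right)^{2} = 16$)
$V = 2450$ ($V = 2673 - 223 = 2450$)
$O{\left(E \right)} = - \frac{2 \left(6 + E\right)}{53 + E}$ ($O{\left(E \right)} = - 2 \frac{E + 6}{E + 53} = - 2 \frac{6 + E}{53 + E} = - \frac{2 \left(6 + E\right)}{53 + E}$)
$O{\left(R \right)} + V = \frac{2 \left(-6 - 16\right)}{53 + 16} + 2450 = \frac{2 \left(-6 - 16\right)}{69} + 2450 = 2 \cdot \frac{1}{69} \left(-22\right) + 2450 = - \frac{44}{69} + 2450 = \frac{169006}{69}$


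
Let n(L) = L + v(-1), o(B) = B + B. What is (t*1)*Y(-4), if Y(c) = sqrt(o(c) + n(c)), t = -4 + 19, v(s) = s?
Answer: 15*I*sqrt(13) ≈ 54.083*I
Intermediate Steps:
t = 15
o(B) = 2*B
n(L) = -1 + L (n(L) = L - 1 = -1 + L)
Y(c) = sqrt(-1 + 3*c) (Y(c) = sqrt(2*c + (-1 + c)) = sqrt(-1 + 3*c))
(t*1)*Y(-4) = (15*1)*sqrt(-1 + 3*(-4)) = 15*sqrt(-1 - 12) = 15*sqrt(-13) = 15*(I*sqrt(13)) = 15*I*sqrt(13)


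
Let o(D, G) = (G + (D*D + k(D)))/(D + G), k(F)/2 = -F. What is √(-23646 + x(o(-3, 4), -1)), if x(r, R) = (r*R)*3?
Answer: I*√23703 ≈ 153.96*I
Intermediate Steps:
k(F) = -2*F (k(F) = 2*(-F) = -2*F)
o(D, G) = (G + D² - 2*D)/(D + G) (o(D, G) = (G + (D*D - 2*D))/(D + G) = (G + (D² - 2*D))/(D + G) = (G + D² - 2*D)/(D + G))
x(r, R) = 3*R*r (x(r, R) = (R*r)*3 = 3*R*r)
√(-23646 + x(o(-3, 4), -1)) = √(-23646 + 3*(-1)*((4 + (-3)² - 2*(-3))/(-3 + 4))) = √(-23646 + 3*(-1)*((4 + 9 + 6)/1)) = √(-23646 + 3*(-1)*(1*19)) = √(-23646 + 3*(-1)*19) = √(-23646 - 57) = √(-23703) = I*√23703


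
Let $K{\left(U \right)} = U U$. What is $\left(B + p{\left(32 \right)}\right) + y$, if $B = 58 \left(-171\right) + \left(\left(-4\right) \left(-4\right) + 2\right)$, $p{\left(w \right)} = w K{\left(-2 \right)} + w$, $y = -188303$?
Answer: $-198043$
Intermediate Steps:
$K{\left(U \right)} = U^{2}$
$p{\left(w \right)} = 5 w$ ($p{\left(w \right)} = w \left(-2\right)^{2} + w = w 4 + w = 4 w + w = 5 w$)
$B = -9900$ ($B = -9918 + \left(16 + 2\right) = -9918 + 18 = -9900$)
$\left(B + p{\left(32 \right)}\right) + y = \left(-9900 + 5 \cdot 32\right) - 188303 = \left(-9900 + 160\right) - 188303 = -9740 - 188303 = -198043$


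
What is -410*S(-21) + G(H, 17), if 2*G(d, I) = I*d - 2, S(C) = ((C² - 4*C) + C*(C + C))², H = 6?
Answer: -811656040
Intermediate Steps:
S(C) = (-4*C + 3*C²)² (S(C) = ((C² - 4*C) + C*(2*C))² = ((C² - 4*C) + 2*C²)² = (-4*C + 3*C²)²)
G(d, I) = -1 + I*d/2 (G(d, I) = (I*d - 2)/2 = (-2 + I*d)/2 = -1 + I*d/2)
-410*S(-21) + G(H, 17) = -410*(-21)²*(-4 + 3*(-21))² + (-1 + (½)*17*6) = -180810*(-4 - 63)² + (-1 + 51) = -180810*(-67)² + 50 = -180810*4489 + 50 = -410*1979649 + 50 = -811656090 + 50 = -811656040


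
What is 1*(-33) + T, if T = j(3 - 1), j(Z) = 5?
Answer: -28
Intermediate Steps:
T = 5
1*(-33) + T = 1*(-33) + 5 = -33 + 5 = -28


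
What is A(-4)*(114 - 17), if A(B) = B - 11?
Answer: -1455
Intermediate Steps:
A(B) = -11 + B
A(-4)*(114 - 17) = (-11 - 4)*(114 - 17) = -15*97 = -1455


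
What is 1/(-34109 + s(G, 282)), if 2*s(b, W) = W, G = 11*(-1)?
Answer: -1/33968 ≈ -2.9439e-5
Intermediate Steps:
G = -11
s(b, W) = W/2
1/(-34109 + s(G, 282)) = 1/(-34109 + (½)*282) = 1/(-34109 + 141) = 1/(-33968) = -1/33968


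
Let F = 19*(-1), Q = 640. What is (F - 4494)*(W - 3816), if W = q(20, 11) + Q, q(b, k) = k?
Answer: 14283645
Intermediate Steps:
F = -19
W = 651 (W = 11 + 640 = 651)
(F - 4494)*(W - 3816) = (-19 - 4494)*(651 - 3816) = -4513*(-3165) = 14283645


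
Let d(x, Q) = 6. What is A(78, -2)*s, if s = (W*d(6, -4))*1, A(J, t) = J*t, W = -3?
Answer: 2808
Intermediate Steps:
s = -18 (s = -3*6*1 = -18*1 = -18)
A(78, -2)*s = (78*(-2))*(-18) = -156*(-18) = 2808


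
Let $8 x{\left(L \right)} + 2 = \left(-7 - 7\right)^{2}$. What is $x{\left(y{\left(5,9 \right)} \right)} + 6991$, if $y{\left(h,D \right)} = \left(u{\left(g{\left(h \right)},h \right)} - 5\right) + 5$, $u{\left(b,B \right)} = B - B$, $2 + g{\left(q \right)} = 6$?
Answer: $\frac{28061}{4} \approx 7015.3$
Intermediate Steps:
$g{\left(q \right)} = 4$ ($g{\left(q \right)} = -2 + 6 = 4$)
$u{\left(b,B \right)} = 0$
$y{\left(h,D \right)} = 0$ ($y{\left(h,D \right)} = \left(0 - 5\right) + 5 = -5 + 5 = 0$)
$x{\left(L \right)} = \frac{97}{4}$ ($x{\left(L \right)} = - \frac{1}{4} + \frac{\left(-7 - 7\right)^{2}}{8} = - \frac{1}{4} + \frac{\left(-14\right)^{2}}{8} = - \frac{1}{4} + \frac{1}{8} \cdot 196 = - \frac{1}{4} + \frac{49}{2} = \frac{97}{4}$)
$x{\left(y{\left(5,9 \right)} \right)} + 6991 = \frac{97}{4} + 6991 = \frac{28061}{4}$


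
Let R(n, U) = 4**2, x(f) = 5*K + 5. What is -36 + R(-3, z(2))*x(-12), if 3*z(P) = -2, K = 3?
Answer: 284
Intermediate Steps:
z(P) = -2/3 (z(P) = (1/3)*(-2) = -2/3)
x(f) = 20 (x(f) = 5*3 + 5 = 15 + 5 = 20)
R(n, U) = 16
-36 + R(-3, z(2))*x(-12) = -36 + 16*20 = -36 + 320 = 284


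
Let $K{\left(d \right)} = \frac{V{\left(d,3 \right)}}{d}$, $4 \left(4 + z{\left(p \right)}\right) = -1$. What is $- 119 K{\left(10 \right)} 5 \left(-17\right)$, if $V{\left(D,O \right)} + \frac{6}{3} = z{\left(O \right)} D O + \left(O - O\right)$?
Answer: $- \frac{523957}{4} \approx -1.3099 \cdot 10^{5}$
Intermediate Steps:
$z{\left(p \right)} = - \frac{17}{4}$ ($z{\left(p \right)} = -4 + \frac{1}{4} \left(-1\right) = -4 - \frac{1}{4} = - \frac{17}{4}$)
$V{\left(D,O \right)} = -2 - \frac{17 D O}{4}$ ($V{\left(D,O \right)} = -2 + \left(- \frac{17 D}{4} O + \left(O - O\right)\right) = -2 + \left(- \frac{17 D O}{4} + 0\right) = -2 - \frac{17 D O}{4}$)
$K{\left(d \right)} = \frac{-2 - \frac{51 d}{4}}{d}$ ($K{\left(d \right)} = \frac{-2 - \frac{17}{4} d 3}{d} = \frac{-2 - \frac{51 d}{4}}{d}$)
$- 119 K{\left(10 \right)} 5 \left(-17\right) = - 119 \left(- \frac{51}{4} - \frac{2}{10}\right) 5 \left(-17\right) = - 119 \left(- \frac{51}{4} - \frac{1}{5}\right) \left(-85\right) = \left(-119\right) \left(- \frac{259}{20}\right) \left(-85\right) = \frac{30821}{20} \left(-85\right) = - \frac{523957}{4}$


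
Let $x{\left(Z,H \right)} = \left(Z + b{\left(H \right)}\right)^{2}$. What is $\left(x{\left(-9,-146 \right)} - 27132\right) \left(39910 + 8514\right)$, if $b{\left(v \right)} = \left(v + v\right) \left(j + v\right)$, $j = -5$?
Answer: $94101572648968$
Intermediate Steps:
$b{\left(v \right)} = 2 v \left(-5 + v\right)$ ($b{\left(v \right)} = \left(v + v\right) \left(-5 + v\right) = 2 v \left(-5 + v\right)$)
$x{\left(Z,H \right)} = \left(Z + 2 H \left(-5 + H\right)\right)^{2}$
$\left(x{\left(-9,-146 \right)} - 27132\right) \left(39910 + 8514\right) = \left(\left(-9 + 2 \left(-146\right) \left(-5 - 146\right)\right)^{2} - 27132\right) \left(39910 + 8514\right) = \left(\left(-9 + 2 \left(-146\right) \left(-151\right)\right)^{2} - 27132\right) 48424 = \left(\left(-9 + 44092\right)^{2} - 27132\right) 48424 = \left(44083^{2} - 27132\right) 48424 = \left(1943310889 - 27132\right) 48424 = 1943283757 \cdot 48424 = 94101572648968$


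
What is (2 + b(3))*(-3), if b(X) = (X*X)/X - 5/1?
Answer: 0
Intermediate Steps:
b(X) = -5 + X (b(X) = X**2/X - 5*1 = X - 5 = -5 + X)
(2 + b(3))*(-3) = (2 + (-5 + 3))*(-3) = (2 - 2)*(-3) = 0*(-3) = 0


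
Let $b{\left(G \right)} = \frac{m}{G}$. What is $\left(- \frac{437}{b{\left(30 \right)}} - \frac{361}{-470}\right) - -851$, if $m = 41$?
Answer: $\frac{10251871}{19270} \approx 532.01$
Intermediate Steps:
$b{\left(G \right)} = \frac{41}{G}$
$\left(- \frac{437}{b{\left(30 \right)}} - \frac{361}{-470}\right) - -851 = \left(- \frac{437}{41 \cdot \frac{1}{30}} - \frac{361}{-470}\right) - -851 = \left(- \frac{437}{41 \cdot \frac{1}{30}} - - \frac{361}{470}\right) + 851 = \left(- \frac{437}{\frac{41}{30}} + \frac{361}{470}\right) + 851 = \left(\left(-437\right) \frac{30}{41} + \frac{361}{470}\right) + 851 = \left(- \frac{13110}{41} + \frac{361}{470}\right) + 851 = - \frac{6146899}{19270} + 851 = \frac{10251871}{19270}$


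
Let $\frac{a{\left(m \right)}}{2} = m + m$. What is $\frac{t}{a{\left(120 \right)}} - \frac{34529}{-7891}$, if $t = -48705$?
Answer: $- \frac{24517149}{252512} \approx -97.093$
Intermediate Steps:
$a{\left(m \right)} = 4 m$ ($a{\left(m \right)} = 2 \left(m + m\right) = 2 \cdot 2 m = 4 m$)
$\frac{t}{a{\left(120 \right)}} - \frac{34529}{-7891} = - \frac{48705}{4 \cdot 120} - \frac{34529}{-7891} = - \frac{48705}{480} - - \frac{34529}{7891} = \left(-48705\right) \frac{1}{480} + \frac{34529}{7891} = - \frac{3247}{32} + \frac{34529}{7891} = - \frac{24517149}{252512}$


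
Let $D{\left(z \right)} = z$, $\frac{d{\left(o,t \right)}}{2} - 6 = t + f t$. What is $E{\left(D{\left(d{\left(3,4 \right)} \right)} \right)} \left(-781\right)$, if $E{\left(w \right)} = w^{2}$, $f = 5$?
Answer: $-2811600$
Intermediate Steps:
$d{\left(o,t \right)} = 12 + 12 t$ ($d{\left(o,t \right)} = 12 + 2 \left(t + 5 t\right) = 12 + 2 \cdot 6 t = 12 + 12 t$)
$E{\left(D{\left(d{\left(3,4 \right)} \right)} \right)} \left(-781\right) = \left(12 + 12 \cdot 4\right)^{2} \left(-781\right) = \left(12 + 48\right)^{2} \left(-781\right) = 60^{2} \left(-781\right) = 3600 \left(-781\right) = -2811600$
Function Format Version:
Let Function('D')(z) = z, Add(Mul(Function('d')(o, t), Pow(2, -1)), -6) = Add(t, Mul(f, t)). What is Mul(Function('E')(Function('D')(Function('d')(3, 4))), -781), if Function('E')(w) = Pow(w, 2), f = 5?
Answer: -2811600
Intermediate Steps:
Function('d')(o, t) = Add(12, Mul(12, t)) (Function('d')(o, t) = Add(12, Mul(2, Add(t, Mul(5, t)))) = Add(12, Mul(2, Mul(6, t))) = Add(12, Mul(12, t)))
Mul(Function('E')(Function('D')(Function('d')(3, 4))), -781) = Mul(Pow(Add(12, Mul(12, 4)), 2), -781) = Mul(Pow(Add(12, 48), 2), -781) = Mul(Pow(60, 2), -781) = Mul(3600, -781) = -2811600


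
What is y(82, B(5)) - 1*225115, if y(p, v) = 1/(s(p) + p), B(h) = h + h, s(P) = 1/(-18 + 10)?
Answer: -147450317/655 ≈ -2.2512e+5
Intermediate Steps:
s(P) = -⅛ (s(P) = 1/(-8) = -⅛)
B(h) = 2*h
y(p, v) = 1/(-⅛ + p)
y(82, B(5)) - 1*225115 = 8/(-1 + 8*82) - 1*225115 = 8/(-1 + 656) - 225115 = 8/655 - 225115 = -147450317/655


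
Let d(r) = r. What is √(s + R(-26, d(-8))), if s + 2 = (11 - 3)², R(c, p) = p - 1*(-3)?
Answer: √57 ≈ 7.5498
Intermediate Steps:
R(c, p) = 3 + p (R(c, p) = p + 3 = 3 + p)
s = 62 (s = -2 + (11 - 3)² = -2 + 8² = -2 + 64 = 62)
√(s + R(-26, d(-8))) = √(62 + (3 - 8)) = √(62 - 5) = √57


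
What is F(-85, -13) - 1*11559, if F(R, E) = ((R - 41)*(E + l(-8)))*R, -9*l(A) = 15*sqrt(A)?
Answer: -150789 - 35700*I*sqrt(2) ≈ -1.5079e+5 - 50487.0*I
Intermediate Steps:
l(A) = -5*sqrt(A)/3
F(R, E) = R*(-41 + R)*(E - 10*I*sqrt(2)/3) (F(R, E) = ((R - 41)*(E - 10*I*sqrt(2)/3))*R = ((-41 + R)*(E - 10*I*sqrt(2)/3))*R = R*(-41 + R)*(E - 10*I*sqrt(2)/3))
F(-85, -13) - 1*11559 = (1/3)*(-85)*(-123*(-13) + 3*(-13)*(-85) + 410*I*sqrt(2) - 10*I*(-85)*sqrt(2)) - 1*11559 = (1/3)*(-85)*(1599 + 3315 + 410*I*sqrt(2) + 850*I*sqrt(2)) - 11559 = (1/3)*(-85)*(4914 + 1260*I*sqrt(2)) - 11559 = (-139230 - 35700*I*sqrt(2)) - 11559 = -150789 - 35700*I*sqrt(2)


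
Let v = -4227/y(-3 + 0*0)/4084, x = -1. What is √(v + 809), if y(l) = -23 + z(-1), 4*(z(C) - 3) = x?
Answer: 2*√17078608014/9189 ≈ 28.444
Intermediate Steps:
z(C) = 11/4 (z(C) = 3 + (¼)*(-1) = 3 - ¼ = 11/4)
y(l) = -81/4 (y(l) = -23 + 11/4 = -81/4)
v = 1409/27567 (v = -4227/(-81/4)/4084 = -4227*(-4/81)*(1/4084) = (5636/27)*(1/4084) = 1409/27567 ≈ 0.051112)
√(v + 809) = √(1409/27567 + 809) = √(22303112/27567) = 2*√17078608014/9189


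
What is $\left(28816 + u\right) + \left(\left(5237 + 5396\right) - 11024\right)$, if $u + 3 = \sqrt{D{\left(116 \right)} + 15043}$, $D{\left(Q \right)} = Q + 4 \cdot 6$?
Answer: $28422 + 3 \sqrt{1687} \approx 28545.0$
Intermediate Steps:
$D{\left(Q \right)} = 24 + Q$ ($D{\left(Q \right)} = Q + 24 = 24 + Q$)
$u = -3 + 3 \sqrt{1687}$ ($u = -3 + \sqrt{\left(24 + 116\right) + 15043} = -3 + \sqrt{140 + 15043} = -3 + \sqrt{15183} = -3 + 3 \sqrt{1687} \approx 120.22$)
$\left(28816 + u\right) + \left(\left(5237 + 5396\right) - 11024\right) = \left(28816 - \left(3 - 3 \sqrt{1687}\right)\right) + \left(\left(5237 + 5396\right) - 11024\right) = \left(28813 + 3 \sqrt{1687}\right) + \left(10633 - 11024\right) = \left(28813 + 3 \sqrt{1687}\right) - 391 = 28422 + 3 \sqrt{1687}$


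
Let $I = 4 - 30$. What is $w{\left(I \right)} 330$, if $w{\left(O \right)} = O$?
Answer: $-8580$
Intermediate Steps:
$I = -26$ ($I = 4 - 30 = -26$)
$w{\left(I \right)} 330 = \left(-26\right) 330 = -8580$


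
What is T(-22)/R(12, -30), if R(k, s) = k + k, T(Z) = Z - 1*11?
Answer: -11/8 ≈ -1.3750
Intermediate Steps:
T(Z) = -11 + Z (T(Z) = Z - 11 = -11 + Z)
R(k, s) = 2*k
T(-22)/R(12, -30) = (-11 - 22)/((2*12)) = -33/24 = -33*1/24 = -11/8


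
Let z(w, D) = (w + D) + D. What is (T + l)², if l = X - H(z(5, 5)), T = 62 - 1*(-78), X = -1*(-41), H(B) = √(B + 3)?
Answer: 32779 - 1086*√2 ≈ 31243.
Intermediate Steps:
z(w, D) = w + 2*D (z(w, D) = (D + w) + D = w + 2*D)
H(B) = √(3 + B)
X = 41
T = 140 (T = 62 + 78 = 140)
l = 41 - 3*√2 (l = 41 - √(3 + (5 + 2*5)) = 41 - √(3 + (5 + 10)) = 41 - √(3 + 15) = 41 - √18 = 41 - 3*√2 ≈ 36.757)
(T + l)² = (140 + (41 - 3*√2))² = (181 - 3*√2)²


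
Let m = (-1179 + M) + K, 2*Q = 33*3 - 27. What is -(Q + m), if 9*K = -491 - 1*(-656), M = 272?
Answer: 2558/3 ≈ 852.67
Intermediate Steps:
Q = 36 (Q = (33*3 - 27)/2 = (99 - 27)/2 = (1/2)*72 = 36)
K = 55/3 (K = (-491 - 1*(-656))/9 = (-491 + 656)/9 = (1/9)*165 = 55/3 ≈ 18.333)
m = -2666/3 (m = (-1179 + 272) + 55/3 = -907 + 55/3 = -2666/3 ≈ -888.67)
-(Q + m) = -(36 - 2666/3) = -1*(-2558/3) = 2558/3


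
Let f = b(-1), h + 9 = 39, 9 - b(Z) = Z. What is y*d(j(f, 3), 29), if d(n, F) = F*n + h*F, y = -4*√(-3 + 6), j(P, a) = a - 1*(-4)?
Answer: -4292*√3 ≈ -7434.0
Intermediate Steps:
b(Z) = 9 - Z
h = 30 (h = -9 + 39 = 30)
f = 10 (f = 9 - 1*(-1) = 9 + 1 = 10)
j(P, a) = 4 + a (j(P, a) = a + 4 = 4 + a)
y = -4*√3 ≈ -6.9282
d(n, F) = 30*F + F*n (d(n, F) = F*n + 30*F = 30*F + F*n)
y*d(j(f, 3), 29) = (-4*√3)*(29*(30 + (4 + 3))) = (-4*√3)*(29*(30 + 7)) = (-4*√3)*(29*37) = -4*√3*1073 = -4292*√3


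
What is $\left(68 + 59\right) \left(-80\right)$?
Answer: $-10160$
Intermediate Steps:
$\left(68 + 59\right) \left(-80\right) = 127 \left(-80\right) = -10160$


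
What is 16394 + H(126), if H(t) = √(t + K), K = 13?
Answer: 16394 + √139 ≈ 16406.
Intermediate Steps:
H(t) = √(13 + t) (H(t) = √(t + 13) = √(13 + t))
16394 + H(126) = 16394 + √(13 + 126) = 16394 + √139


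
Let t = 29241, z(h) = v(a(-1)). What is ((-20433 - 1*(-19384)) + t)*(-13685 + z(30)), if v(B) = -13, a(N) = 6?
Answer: -386174016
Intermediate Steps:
z(h) = -13
((-20433 - 1*(-19384)) + t)*(-13685 + z(30)) = ((-20433 - 1*(-19384)) + 29241)*(-13685 - 13) = ((-20433 + 19384) + 29241)*(-13698) = (-1049 + 29241)*(-13698) = 28192*(-13698) = -386174016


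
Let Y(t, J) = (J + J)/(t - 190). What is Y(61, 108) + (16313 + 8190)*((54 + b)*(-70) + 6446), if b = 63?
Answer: -1837529048/43 ≈ -4.2733e+7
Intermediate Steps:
Y(t, J) = 2*J/(-190 + t) (Y(t, J) = (2*J)/(-190 + t) = 2*J/(-190 + t))
Y(61, 108) + (16313 + 8190)*((54 + b)*(-70) + 6446) = 2*108/(-190 + 61) + (16313 + 8190)*((54 + 63)*(-70) + 6446) = 2*108/(-129) + 24503*(117*(-70) + 6446) = 2*108*(-1/129) + 24503*(-8190 + 6446) = -72/43 + 24503*(-1744) = -72/43 - 42733232 = -1837529048/43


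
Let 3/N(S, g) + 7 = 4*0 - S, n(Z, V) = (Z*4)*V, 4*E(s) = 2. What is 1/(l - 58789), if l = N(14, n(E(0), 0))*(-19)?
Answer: -7/411504 ≈ -1.7011e-5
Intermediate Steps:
E(s) = ½ (E(s) = (¼)*2 = ½)
n(Z, V) = 4*V*Z (n(Z, V) = (4*Z)*V = 4*V*Z)
N(S, g) = 3/(-7 - S) (N(S, g) = 3/(-7 + (4*0 - S)) = 3/(-7 + (0 - S)) = 3/(-7 - S))
l = 19/7 (l = -3/(7 + 14)*(-19) = -3/21*(-19) = -3*1/21*(-19) = -⅐*(-19) = 19/7 ≈ 2.7143)
1/(l - 58789) = 1/(19/7 - 58789) = 1/(-411504/7) = -7/411504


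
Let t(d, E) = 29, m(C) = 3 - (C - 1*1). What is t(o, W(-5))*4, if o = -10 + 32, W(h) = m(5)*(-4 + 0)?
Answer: 116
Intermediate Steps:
m(C) = 4 - C (m(C) = 3 - (C - 1) = 3 - (-1 + C) = 3 + (1 - C) = 4 - C)
W(h) = 4 (W(h) = (4 - 1*5)*(-4 + 0) = (4 - 5)*(-4) = -1*(-4) = 4)
o = 22
t(o, W(-5))*4 = 29*4 = 116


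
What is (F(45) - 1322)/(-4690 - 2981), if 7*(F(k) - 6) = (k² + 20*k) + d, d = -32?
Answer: 6319/53697 ≈ 0.11768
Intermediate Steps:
F(k) = 10/7 + k²/7 + 20*k/7 (F(k) = 6 + ((k² + 20*k) - 32)/7 = 6 + (-32 + k² + 20*k)/7 = 6 + (-32/7 + k²/7 + 20*k/7) = 10/7 + k²/7 + 20*k/7)
(F(45) - 1322)/(-4690 - 2981) = ((10/7 + (⅐)*45² + (20/7)*45) - 1322)/(-4690 - 2981) = ((10/7 + (⅐)*2025 + 900/7) - 1322)/(-7671) = ((10/7 + 2025/7 + 900/7) - 1322)*(-1/7671) = (2935/7 - 1322)*(-1/7671) = -6319/7*(-1/7671) = 6319/53697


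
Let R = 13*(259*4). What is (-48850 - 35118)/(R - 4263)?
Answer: -83968/9205 ≈ -9.1220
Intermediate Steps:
R = 13468 (R = 13*1036 = 13468)
(-48850 - 35118)/(R - 4263) = (-48850 - 35118)/(13468 - 4263) = -83968/9205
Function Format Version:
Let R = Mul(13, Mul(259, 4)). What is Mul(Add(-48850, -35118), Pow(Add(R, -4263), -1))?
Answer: Rational(-83968, 9205) ≈ -9.1220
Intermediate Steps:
R = 13468 (R = Mul(13, 1036) = 13468)
Mul(Add(-48850, -35118), Pow(Add(R, -4263), -1)) = Mul(Add(-48850, -35118), Pow(Add(13468, -4263), -1)) = Mul(-83968, Pow(9205, -1)) = Mul(-83968, Rational(1, 9205)) = Rational(-83968, 9205)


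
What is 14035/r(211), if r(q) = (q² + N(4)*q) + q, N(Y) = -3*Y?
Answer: 2807/8440 ≈ 0.33258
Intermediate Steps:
r(q) = q² - 11*q (r(q) = (q² + (-3*4)*q) + q = (q² - 12*q) + q = q² - 11*q)
14035/r(211) = 14035/((211*(-11 + 211))) = 14035/((211*200)) = 14035/42200 = 14035*(1/42200) = 2807/8440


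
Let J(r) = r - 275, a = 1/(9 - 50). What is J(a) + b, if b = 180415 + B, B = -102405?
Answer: 3187134/41 ≈ 77735.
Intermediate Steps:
a = -1/41 (a = 1/(-41) = -1/41 ≈ -0.024390)
b = 78010 (b = 180415 - 102405 = 78010)
J(r) = -275 + r
J(a) + b = (-275 - 1/41) + 78010 = -11276/41 + 78010 = 3187134/41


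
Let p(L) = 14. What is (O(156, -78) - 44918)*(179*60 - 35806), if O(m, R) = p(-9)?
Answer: 1125563664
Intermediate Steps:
O(m, R) = 14
(O(156, -78) - 44918)*(179*60 - 35806) = (14 - 44918)*(179*60 - 35806) = -44904*(10740 - 35806) = -44904*(-25066) = 1125563664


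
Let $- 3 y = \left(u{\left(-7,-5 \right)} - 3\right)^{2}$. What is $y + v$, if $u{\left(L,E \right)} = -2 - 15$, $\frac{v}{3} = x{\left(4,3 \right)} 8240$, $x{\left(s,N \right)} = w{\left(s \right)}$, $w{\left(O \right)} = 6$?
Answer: $\frac{444560}{3} \approx 1.4819 \cdot 10^{5}$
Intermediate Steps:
$x{\left(s,N \right)} = 6$
$v = 148320$ ($v = 3 \cdot 6 \cdot 8240 = 3 \cdot 49440 = 148320$)
$u{\left(L,E \right)} = -17$ ($u{\left(L,E \right)} = -2 - 15 = -17$)
$y = - \frac{400}{3}$ ($y = - \frac{\left(-17 - 3\right)^{2}}{3} = - \frac{\left(-20\right)^{2}}{3} = \left(- \frac{1}{3}\right) 400 = - \frac{400}{3} \approx -133.33$)
$y + v = - \frac{400}{3} + 148320 = \frac{444560}{3}$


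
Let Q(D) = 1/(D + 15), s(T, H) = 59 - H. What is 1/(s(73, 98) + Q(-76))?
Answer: -61/2380 ≈ -0.025630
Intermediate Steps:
Q(D) = 1/(15 + D)
1/(s(73, 98) + Q(-76)) = 1/((59 - 1*98) + 1/(15 - 76)) = 1/((59 - 98) + 1/(-61)) = 1/(-39 - 1/61) = 1/(-2380/61) = -61/2380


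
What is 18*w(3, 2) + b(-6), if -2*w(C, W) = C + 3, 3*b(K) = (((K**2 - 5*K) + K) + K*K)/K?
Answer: -178/3 ≈ -59.333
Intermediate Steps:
b(K) = (-4*K + 2*K**2)/(3*K) (b(K) = ((((K**2 - 5*K) + K) + K*K)/K)/3 = (((K**2 - 4*K) + K**2)/K)/3 = ((-4*K + 2*K**2)/K)/3 = (-4*K + 2*K**2)/(3*K))
w(C, W) = -3/2 - C/2 (w(C, W) = -(C + 3)/2 = -(3 + C)/2 = -3/2 - C/2)
18*w(3, 2) + b(-6) = 18*(-3/2 - 1/2*3) + (-4/3 + (2/3)*(-6)) = 18*(-3/2 - 3/2) + (-4/3 - 4) = 18*(-3) - 16/3 = -54 - 16/3 = -178/3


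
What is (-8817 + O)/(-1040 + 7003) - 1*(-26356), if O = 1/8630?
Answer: 1356221854931/51460690 ≈ 26355.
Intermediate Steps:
O = 1/8630 ≈ 0.00011587
(-8817 + O)/(-1040 + 7003) - 1*(-26356) = (-8817 + 1/8630)/(-1040 + 7003) - 1*(-26356) = -76090709/8630/5963 + 26356 = -76090709/8630*1/5963 + 26356 = -76090709/51460690 + 26356 = 1356221854931/51460690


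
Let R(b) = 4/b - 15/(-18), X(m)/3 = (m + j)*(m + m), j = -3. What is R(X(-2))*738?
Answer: 3321/5 ≈ 664.20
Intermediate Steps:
X(m) = 6*m*(-3 + m) (X(m) = 3*((m - 3)*(m + m)) = 3*((-3 + m)*(2*m)) = 3*(2*m*(-3 + m)) = 6*m*(-3 + m))
R(b) = 5/6 + 4/b (R(b) = 4/b - 15*(-1/18) = 4/b + 5/6 = 5/6 + 4/b)
R(X(-2))*738 = (5/6 + 4/((6*(-2)*(-3 - 2))))*738 = (5/6 + 4/((6*(-2)*(-5))))*738 = (5/6 + 4/60)*738 = (5/6 + 4*(1/60))*738 = (5/6 + 1/15)*738 = (9/10)*738 = 3321/5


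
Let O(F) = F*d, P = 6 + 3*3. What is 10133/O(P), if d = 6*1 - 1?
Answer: 10133/75 ≈ 135.11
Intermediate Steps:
P = 15 (P = 6 + 9 = 15)
d = 5 (d = 6 - 1 = 5)
O(F) = 5*F (O(F) = F*5 = 5*F)
10133/O(P) = 10133/((5*15)) = 10133/75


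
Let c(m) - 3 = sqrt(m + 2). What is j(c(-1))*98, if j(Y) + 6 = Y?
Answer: -196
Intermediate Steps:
c(m) = 3 + sqrt(2 + m) (c(m) = 3 + sqrt(m + 2) = 3 + sqrt(2 + m))
j(Y) = -6 + Y
j(c(-1))*98 = (-6 + (3 + sqrt(2 - 1)))*98 = (-6 + (3 + sqrt(1)))*98 = (-6 + (3 + 1))*98 = (-6 + 4)*98 = -2*98 = -196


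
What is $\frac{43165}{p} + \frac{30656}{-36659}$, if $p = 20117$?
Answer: $\frac{965678983}{737469103} \approx 1.3095$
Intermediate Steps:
$\frac{43165}{p} + \frac{30656}{-36659} = \frac{43165}{20117} + \frac{30656}{-36659} = 43165 \cdot \frac{1}{20117} + 30656 \left(- \frac{1}{36659}\right) = \frac{43165}{20117} - \frac{30656}{36659} = \frac{965678983}{737469103}$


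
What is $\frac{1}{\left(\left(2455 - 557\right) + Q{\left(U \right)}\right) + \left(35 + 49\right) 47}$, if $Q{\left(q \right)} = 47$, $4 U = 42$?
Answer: $\frac{1}{5893} \approx 0.00016969$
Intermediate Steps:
$U = \frac{21}{2}$ ($U = \frac{1}{4} \cdot 42 = \frac{21}{2} \approx 10.5$)
$\frac{1}{\left(\left(2455 - 557\right) + Q{\left(U \right)}\right) + \left(35 + 49\right) 47} = \frac{1}{\left(\left(2455 - 557\right) + 47\right) + \left(35 + 49\right) 47} = \frac{1}{\left(1898 + 47\right) + 84 \cdot 47} = \frac{1}{1945 + 3948} = \frac{1}{5893}$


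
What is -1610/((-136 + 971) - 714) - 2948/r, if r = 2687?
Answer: -4682778/325127 ≈ -14.403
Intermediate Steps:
-1610/((-136 + 971) - 714) - 2948/r = -1610/((-136 + 971) - 714) - 2948/2687 = -1610/(835 - 714) - 2948*1/2687 = -1610/121 - 2948/2687 = -4682778/325127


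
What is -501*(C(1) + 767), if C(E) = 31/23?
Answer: -8853672/23 ≈ -3.8494e+5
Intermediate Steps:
C(E) = 31/23 (C(E) = 31*(1/23) = 31/23)
-501*(C(1) + 767) = -501*(31/23 + 767) = -501*17672/23 = -8853672/23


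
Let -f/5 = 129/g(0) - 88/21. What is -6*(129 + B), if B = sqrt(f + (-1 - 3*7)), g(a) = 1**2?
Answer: -774 - 2*I*sqrt(284907)/7 ≈ -774.0 - 152.5*I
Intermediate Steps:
g(a) = 1
f = -13105/21 (f = -5*(129/1 - 88/21) = -5*(129*1 - 88*1/21) = -5*(129 - 88/21) = -5*2621/21 = -13105/21 ≈ -624.05)
B = I*sqrt(284907)/21 (B = sqrt(-13105/21 + (-1 - 3*7)) = sqrt(-13105/21 + (-1 - 21)) = sqrt(-13105/21 - 22) = sqrt(-13567/21) = I*sqrt(284907)/21 ≈ 25.417*I)
-6*(129 + B) = -6*(129 + I*sqrt(284907)/21) = -774 - 2*I*sqrt(284907)/7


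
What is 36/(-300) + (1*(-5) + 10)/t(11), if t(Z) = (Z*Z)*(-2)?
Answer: -851/6050 ≈ -0.14066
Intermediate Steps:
t(Z) = -2*Z² (t(Z) = Z²*(-2) = -2*Z²)
36/(-300) + (1*(-5) + 10)/t(11) = 36/(-300) + (1*(-5) + 10)/((-2*11²)) = 36*(-1/300) + (-5 + 10)/((-2*121)) = -3/25 + 5/(-242) = -3/25 + 5*(-1/242) = -3/25 - 5/242 = -851/6050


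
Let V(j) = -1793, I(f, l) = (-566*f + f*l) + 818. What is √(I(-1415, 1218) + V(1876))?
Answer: I*√923555 ≈ 961.02*I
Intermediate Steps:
I(f, l) = 818 - 566*f + f*l
√(I(-1415, 1218) + V(1876)) = √((818 - 566*(-1415) - 1415*1218) - 1793) = √((818 + 800890 - 1723470) - 1793) = √(-921762 - 1793) = √(-923555) = I*√923555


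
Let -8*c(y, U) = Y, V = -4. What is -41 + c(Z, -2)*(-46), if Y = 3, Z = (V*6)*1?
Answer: -95/4 ≈ -23.750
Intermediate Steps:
Z = -24 (Z = -4*6*1 = -24*1 = -24)
c(y, U) = -3/8 (c(y, U) = -⅛*3 = -3/8)
-41 + c(Z, -2)*(-46) = -41 - 3/8*(-46) = -41 + 69/4 = -95/4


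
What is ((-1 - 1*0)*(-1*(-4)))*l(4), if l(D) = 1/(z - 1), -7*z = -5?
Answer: 14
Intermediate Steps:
z = 5/7 (z = -1/7*(-5) = 5/7 ≈ 0.71429)
l(D) = -7/2 (l(D) = 1/(5/7 - 1) = 1/(-2/7) = -7/2)
((-1 - 1*0)*(-1*(-4)))*l(4) = ((-1 - 1*0)*(-1*(-4)))*(-7/2) = ((-1 + 0)*4)*(-7/2) = -1*4*(-7/2) = -4*(-7/2) = 14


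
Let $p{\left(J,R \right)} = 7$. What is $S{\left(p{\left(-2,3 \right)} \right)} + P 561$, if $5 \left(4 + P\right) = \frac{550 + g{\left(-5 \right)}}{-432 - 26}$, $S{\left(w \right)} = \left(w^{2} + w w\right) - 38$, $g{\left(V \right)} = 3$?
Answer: $- \frac{5311593}{2290} \approx -2319.5$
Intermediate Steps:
$S{\left(w \right)} = -38 + 2 w^{2}$ ($S{\left(w \right)} = \left(w^{2} + w^{2}\right) - 38 = 2 w^{2} - 38 = -38 + 2 w^{2}$)
$P = - \frac{9713}{2290}$ ($P = -4 + \frac{\left(550 + 3\right) \frac{1}{-432 - 26}}{5} = -4 + \frac{553 \frac{1}{-432 - 26}}{5} = -4 + \frac{553 \frac{1}{-458}}{5} = -4 + \frac{553 \left(- \frac{1}{458}\right)}{5} = -4 + \frac{1}{5} \left(- \frac{553}{458}\right) = -4 - \frac{553}{2290} = - \frac{9713}{2290} \approx -4.2415$)
$S{\left(p{\left(-2,3 \right)} \right)} + P 561 = \left(-38 + 2 \cdot 7^{2}\right) - \frac{5448993}{2290} = \left(-38 + 2 \cdot 49\right) - \frac{5448993}{2290} = \left(-38 + 98\right) - \frac{5448993}{2290} = 60 - \frac{5448993}{2290} = - \frac{5311593}{2290}$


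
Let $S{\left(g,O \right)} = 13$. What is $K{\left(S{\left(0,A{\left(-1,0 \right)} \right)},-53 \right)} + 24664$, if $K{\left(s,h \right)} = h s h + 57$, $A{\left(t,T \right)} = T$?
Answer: $61238$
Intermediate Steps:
$K{\left(s,h \right)} = 57 + s h^{2}$ ($K{\left(s,h \right)} = s h^{2} + 57 = 57 + s h^{2}$)
$K{\left(S{\left(0,A{\left(-1,0 \right)} \right)},-53 \right)} + 24664 = \left(57 + 13 \left(-53\right)^{2}\right) + 24664 = \left(57 + 13 \cdot 2809\right) + 24664 = \left(57 + 36517\right) + 24664 = 36574 + 24664 = 61238$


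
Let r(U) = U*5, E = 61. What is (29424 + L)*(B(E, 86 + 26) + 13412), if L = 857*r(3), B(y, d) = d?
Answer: 571781196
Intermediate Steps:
r(U) = 5*U
L = 12855 (L = 857*(5*3) = 857*15 = 12855)
(29424 + L)*(B(E, 86 + 26) + 13412) = (29424 + 12855)*((86 + 26) + 13412) = 42279*(112 + 13412) = 42279*13524 = 571781196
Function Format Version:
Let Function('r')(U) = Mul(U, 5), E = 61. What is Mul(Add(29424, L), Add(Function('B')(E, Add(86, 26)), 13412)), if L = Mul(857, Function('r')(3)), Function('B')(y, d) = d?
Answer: 571781196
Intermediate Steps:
Function('r')(U) = Mul(5, U)
L = 12855 (L = Mul(857, Mul(5, 3)) = Mul(857, 15) = 12855)
Mul(Add(29424, L), Add(Function('B')(E, Add(86, 26)), 13412)) = Mul(Add(29424, 12855), Add(Add(86, 26), 13412)) = Mul(42279, Add(112, 13412)) = Mul(42279, 13524) = 571781196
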